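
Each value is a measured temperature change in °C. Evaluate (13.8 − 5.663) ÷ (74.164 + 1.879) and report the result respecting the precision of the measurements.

0.11

13.8 − 5.663 = 8.137, limited to 1 d.p. → 2 s.f.; 74.164 + 1.879 = 76.043, limited to 3 d.p. → 5 s.f.
Carrying full precision, 8.137 ÷ 76.043 = 0.107005247031…; keep min(2, 5) = 2 s.f.
Rounded to 2 significant figures: 0.11.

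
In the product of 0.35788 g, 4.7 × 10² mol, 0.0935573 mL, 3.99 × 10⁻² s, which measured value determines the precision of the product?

0.35788 g → 5 s.f.; 4.7 × 10² mol → 2 s.f.; 0.0935573 mL → 6 s.f.; 3.99 × 10⁻² s → 3 s.f.
The fewest is 2 significant figures, from 4.7 × 10² mol.

4.7 × 10² mol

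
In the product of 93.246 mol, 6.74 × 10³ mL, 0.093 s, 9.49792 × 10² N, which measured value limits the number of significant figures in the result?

0.093 s

93.246 mol → 5 s.f.; 6.74 × 10³ mL → 3 s.f.; 0.093 s → 2 s.f.; 9.49792 × 10² N → 6 s.f.
The fewest is 2 significant figures, from 0.093 s.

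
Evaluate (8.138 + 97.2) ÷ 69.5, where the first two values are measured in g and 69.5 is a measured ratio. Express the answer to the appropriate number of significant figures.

8.138 g + 97.2 g = 105.338 g; the sum is limited to 1 decimal place (4 s.f.).
Carrying full precision, 105.338 ÷ 69.5 = 1.51565467626… g; 69.5 has 3 s.f., so the result keeps min(4, 3) = 3 s.f.
Rounded to 3 significant figures: 1.52 g.

1.52 g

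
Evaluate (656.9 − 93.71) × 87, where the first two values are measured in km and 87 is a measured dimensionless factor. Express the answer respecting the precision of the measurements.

4.9 × 10^4 km

656.9 km − 93.71 km = 563.19 km; the difference is limited to 1 decimal place (4 s.f.).
Carrying full precision, 563.19 × 87 = 48997.53 km; 87 has 2 s.f., so the result keeps min(4, 2) = 2 s.f.
Rounded to 2 significant figures: 4.9 × 10^4 km.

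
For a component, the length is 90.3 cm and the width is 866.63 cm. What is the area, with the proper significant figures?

area = 90.3 cm × 866.63 cm = 78256.689 cm².
90.3 has 3 significant figures; 866.63 has 5.
Division/multiplication keeps the fewest: 3 significant figures.
Rounded: 7.83 × 10^4 cm².

7.83 × 10^4 cm²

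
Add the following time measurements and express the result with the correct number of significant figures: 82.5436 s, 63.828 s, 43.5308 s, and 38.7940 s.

82.5436 s + 63.828 s + 43.5308 s + 38.7940 s = 228.6964 s.
Addition/subtraction keeps the fewest decimal places: 82.5436 → 4 decimal places, 63.828 → 3 decimal places, 43.5308 → 4 decimal places, 38.7940 → 4 decimal places; limit is 3.
Rounded to 3 decimal places: 228.696 s.

228.696 s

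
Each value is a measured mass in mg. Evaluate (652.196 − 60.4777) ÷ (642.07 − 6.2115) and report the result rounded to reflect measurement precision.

652.196 − 60.4777 = 591.7183, limited to 3 d.p. → 6 s.f.; 642.07 − 6.2115 = 635.8585, limited to 2 d.p. → 5 s.f.
Carrying full precision, 591.7183 ÷ 635.8585 = 0.930581725337…; keep min(6, 5) = 5 s.f.
Rounded to 5 significant figures: 0.93058.

0.93058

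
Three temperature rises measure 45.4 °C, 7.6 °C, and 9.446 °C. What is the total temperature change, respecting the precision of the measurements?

62.4 °C

45.4 °C + 7.6 °C + 9.446 °C = 62.446 °C.
Addition/subtraction keeps the fewest decimal places: 45.4 → 1 decimal place, 7.6 → 1 decimal place, 9.446 → 3 decimal places; limit is 1.
Rounded to 1 decimal place: 62.4 °C.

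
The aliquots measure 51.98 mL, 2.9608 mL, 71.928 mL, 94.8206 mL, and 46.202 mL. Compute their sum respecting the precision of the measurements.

2.6789 × 10² mL

51.98 mL + 2.9608 mL + 71.928 mL + 94.8206 mL + 46.202 mL = 267.8914 mL.
Addition/subtraction keeps the fewest decimal places: 51.98 → 2 decimal places, 2.9608 → 4 decimal places, 71.928 → 3 decimal places, 94.8206 → 4 decimal places, 46.202 → 3 decimal places; limit is 2.
Rounded to 2 decimal places: 2.6789 × 10² mL.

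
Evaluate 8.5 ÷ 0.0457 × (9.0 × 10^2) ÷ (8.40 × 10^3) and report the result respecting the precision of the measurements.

8.5 ÷ 0.0457 × (9.0 × 10^2) ÷ (8.40 × 10^3) = 19.928102532…
Multiplication/division keeps the fewest significant figures: 8.5 → 2 s.f., 0.0457 → 3 s.f., 9.0 × 10^2 → 2 s.f., 8.40 × 10^3 → 3 s.f.; limit is 2.
Rounded to 2 significant figures: 20.

20.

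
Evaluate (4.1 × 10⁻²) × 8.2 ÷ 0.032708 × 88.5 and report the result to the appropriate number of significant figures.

(4.1 × 10⁻²) × 8.2 ÷ 0.032708 × 88.5 = 909.676531735…
Multiplication/division keeps the fewest significant figures: 4.1 × 10⁻² → 2 s.f., 8.2 → 2 s.f., 0.032708 → 5 s.f., 88.5 → 3 s.f.; limit is 2.
Rounded to 2 significant figures: 9.1 × 10².

9.1 × 10²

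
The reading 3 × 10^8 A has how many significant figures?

1

3 × 10^8: in scientific notation every digit of the coefficient is significant.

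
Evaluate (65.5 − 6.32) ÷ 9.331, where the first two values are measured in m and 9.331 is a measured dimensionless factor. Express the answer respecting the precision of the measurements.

65.5 m − 6.32 m = 59.18 m; the difference is limited to 1 decimal place (3 s.f.).
Carrying full precision, 59.18 ÷ 9.331 = 6.34229986068… m; 9.331 has 4 s.f., so the result keeps min(3, 4) = 3 s.f.
Rounded to 3 significant figures: 6.34 m.

6.34 m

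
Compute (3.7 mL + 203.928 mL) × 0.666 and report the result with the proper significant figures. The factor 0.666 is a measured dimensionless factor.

138 mL

3.7 mL + 203.928 mL = 207.628 mL; the sum is limited to 1 decimal place (4 s.f.).
Carrying full precision, 207.628 × 0.666 = 138.280248 mL; 0.666 has 3 s.f., so the result keeps min(4, 3) = 3 s.f.
Rounded to 3 significant figures: 138 mL.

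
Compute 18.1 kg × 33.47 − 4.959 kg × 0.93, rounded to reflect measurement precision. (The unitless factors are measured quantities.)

601 kg

18.1 × 33.47 = 605.807 → 606 kg (3 s.f., last digit at the 10^0 place).
4.959 × 0.93 = 4.61187 → 4.6 kg (2 s.f., last digit at the 10^-1 place).
Difference: 601.19513 kg; keep the coarser place, 10^0.
Result: 601 kg.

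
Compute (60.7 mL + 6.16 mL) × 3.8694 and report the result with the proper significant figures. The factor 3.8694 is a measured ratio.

60.7 mL + 6.16 mL = 66.86 mL; the sum is limited to 1 decimal place (3 s.f.).
Carrying full precision, 66.86 × 3.8694 = 258.708084 mL; 3.8694 has 5 s.f., so the result keeps min(3, 5) = 3 s.f.
Rounded to 3 significant figures: 259 mL.

259 mL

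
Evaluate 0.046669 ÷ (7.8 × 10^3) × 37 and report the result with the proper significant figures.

0.046669 ÷ (7.8 × 10^3) × 37 = 0.000221378589744…
Multiplication/division keeps the fewest significant figures: 0.046669 → 5 s.f., 7.8 × 10^3 → 2 s.f., 37 → 2 s.f.; limit is 2.
Rounded to 2 significant figures: 2.2 × 10^-4.

2.2 × 10^-4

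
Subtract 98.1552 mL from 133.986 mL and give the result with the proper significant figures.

35.831 mL

133.986 mL − 98.1552 mL = 35.8308 mL.
Addition/subtraction keeps the fewest decimal places: 133.986 → 3 decimal places, 98.1552 → 4 decimal places; limit is 3.
Rounded to 3 decimal places: 35.831 mL.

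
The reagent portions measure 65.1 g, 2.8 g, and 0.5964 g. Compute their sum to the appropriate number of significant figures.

65.1 g + 2.8 g + 0.5964 g = 68.4964 g.
Addition/subtraction keeps the fewest decimal places: 65.1 → 1 decimal place, 2.8 → 1 decimal place, 0.5964 → 4 decimal places; limit is 1.
Rounded to 1 decimal place: 68.5 g.

68.5 g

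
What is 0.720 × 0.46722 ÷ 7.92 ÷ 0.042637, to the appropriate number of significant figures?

0.996

0.720 × 0.46722 ÷ 7.92 ÷ 0.042637 = 0.996189822327…
Multiplication/division keeps the fewest significant figures: 0.720 → 3 s.f., 0.46722 → 5 s.f., 7.92 → 3 s.f., 0.042637 → 5 s.f.; limit is 3.
Rounded to 3 significant figures: 0.996.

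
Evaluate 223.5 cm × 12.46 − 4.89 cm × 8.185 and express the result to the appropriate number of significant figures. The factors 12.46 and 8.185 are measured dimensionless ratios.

223.5 × 12.46 = 2784.81 → 2785 cm (4 s.f., last digit at the 10^0 place).
4.89 × 8.185 = 40.02465 → 40.0 cm (3 s.f., last digit at the 10^-1 place).
Difference: 2744.78535 cm; keep the coarser place, 10^0.
Result: 2745 cm.

2745 cm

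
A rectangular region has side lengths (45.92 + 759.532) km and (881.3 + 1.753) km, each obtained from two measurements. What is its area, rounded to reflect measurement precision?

7.113 × 10^5 km²

45.92 + 759.532 = 805.452, limited to 2 d.p. → 5 s.f.; 881.3 + 1.753 = 883.053, limited to 1 d.p. → 4 s.f.
Carrying full precision, 805.452 × 883.053 = 711256.804956; keep min(5, 4) = 4 s.f.
Rounded to 4 significant figures: 7.113 × 10^5 km².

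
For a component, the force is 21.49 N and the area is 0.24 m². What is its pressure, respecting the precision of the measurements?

pressure = 21.49 N ÷ 0.24 m² = 89.5416666667… Pa.
21.49 has 4 significant figures; 0.24 has 2.
Division/multiplication keeps the fewest: 2 significant figures.
Rounded: 90. Pa.

90. Pa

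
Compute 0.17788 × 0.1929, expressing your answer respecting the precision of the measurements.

0.03431

0.17788 × 0.1929 = 0.034313052
Multiplication/division keeps the fewest significant figures: 0.17788 → 5 s.f., 0.1929 → 4 s.f.; limit is 4.
Rounded to 4 significant figures: 0.03431.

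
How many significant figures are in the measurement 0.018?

0.018: leading zeros are not significant.

2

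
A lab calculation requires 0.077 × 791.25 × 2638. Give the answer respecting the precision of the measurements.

0.077 × 791.25 × 2638 = 160723.4475
Multiplication/division keeps the fewest significant figures: 0.077 → 2 s.f., 791.25 → 5 s.f., 2638 → 4 s.f.; limit is 2.
Rounded to 2 significant figures: 1.6 × 10⁵.

1.6 × 10⁵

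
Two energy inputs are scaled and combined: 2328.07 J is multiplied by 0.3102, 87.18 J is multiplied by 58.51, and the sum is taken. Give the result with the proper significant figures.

2328.07 × 0.3102 = 722.167314 → 722.2 J (4 s.f., last digit at the 10^-1 place).
87.18 × 58.51 = 5100.9018 → 5101 J (4 s.f., last digit at the 10^0 place).
Sum: 5823.069114 J; keep the coarser place, 10^0.
Result: 5823 J.

5823 J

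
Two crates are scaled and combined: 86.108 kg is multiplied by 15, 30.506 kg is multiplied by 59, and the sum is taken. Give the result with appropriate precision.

3.1 × 10³ kg

86.108 × 15 = 1291.62 → 1.3 × 10³ kg (2 s.f., last digit at the 10^2 place).
30.506 × 59 = 1799.854 → 1.8 × 10³ kg (2 s.f., last digit at the 10^2 place).
Sum: 3091.474 kg; keep the coarser place, 10^2.
Result: 3.1 × 10³ kg.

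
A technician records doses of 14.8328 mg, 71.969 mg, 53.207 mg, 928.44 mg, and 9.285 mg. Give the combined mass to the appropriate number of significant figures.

14.8328 mg + 71.969 mg + 53.207 mg + 928.44 mg + 9.285 mg = 1077.7338 mg.
Addition/subtraction keeps the fewest decimal places: 14.8328 → 4 decimal places, 71.969 → 3 decimal places, 53.207 → 3 decimal places, 928.44 → 2 decimal places, 9.285 → 3 decimal places; limit is 2.
Rounded to 2 decimal places: 1077.73 mg.

1077.73 mg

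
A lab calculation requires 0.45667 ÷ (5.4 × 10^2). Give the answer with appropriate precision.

0.45667 ÷ (5.4 × 10^2) = 0.000845685185185…
Multiplication/division keeps the fewest significant figures: 0.45667 → 5 s.f., 5.4 × 10^2 → 2 s.f.; limit is 2.
Rounded to 2 significant figures: 8.5 × 10^-4.

8.5 × 10^-4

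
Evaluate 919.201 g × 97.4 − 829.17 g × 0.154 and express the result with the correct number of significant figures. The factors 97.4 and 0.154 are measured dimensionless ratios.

8.94 × 10^4 g

919.201 × 97.4 = 89530.1774 → 8.95 × 10^4 g (3 s.f., last digit at the 10^2 place).
829.17 × 0.154 = 127.69218 → 128 g (3 s.f., last digit at the 10^0 place).
Difference: 89402.48522 g; keep the coarser place, 10^2.
Result: 8.94 × 10^4 g.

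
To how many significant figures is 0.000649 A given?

3

0.000649: leading zeros are not significant.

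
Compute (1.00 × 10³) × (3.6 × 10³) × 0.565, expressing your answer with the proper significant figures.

(1.00 × 10³) × (3.6 × 10³) × 0.565 = 2034000
Multiplication/division keeps the fewest significant figures: 1.00 × 10³ → 3 s.f., 3.6 × 10³ → 2 s.f., 0.565 → 3 s.f.; limit is 2.
Rounded to 2 significant figures: 2.0 × 10⁶.

2.0 × 10⁶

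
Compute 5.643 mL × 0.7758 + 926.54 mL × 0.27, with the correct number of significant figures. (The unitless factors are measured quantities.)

2.5 × 10^2 mL

5.643 × 0.7758 = 4.3778394 → 4.378 mL (4 s.f., last digit at the 10^-3 place).
926.54 × 0.27 = 250.1658 → 2.5 × 10^2 mL (2 s.f., last digit at the 10^1 place).
Sum: 254.5436394 mL; keep the coarser place, 10^1.
Result: 2.5 × 10^2 mL.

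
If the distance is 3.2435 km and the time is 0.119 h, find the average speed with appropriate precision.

27.3 km/h

average speed = 3.2435 km ÷ 0.119 h = 27.256302521… km/h.
3.2435 has 5 significant figures; 0.119 has 3.
Division/multiplication keeps the fewest: 3 significant figures.
Rounded: 27.3 km/h.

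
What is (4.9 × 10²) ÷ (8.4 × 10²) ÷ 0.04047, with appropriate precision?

(4.9 × 10²) ÷ (8.4 × 10²) ÷ 0.04047 = 14.4139691953…
Multiplication/division keeps the fewest significant figures: 4.9 × 10² → 2 s.f., 8.4 × 10² → 2 s.f., 0.04047 → 4 s.f.; limit is 2.
Rounded to 2 significant figures: 14.

14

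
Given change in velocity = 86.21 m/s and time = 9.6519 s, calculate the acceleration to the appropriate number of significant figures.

acceleration = 86.21 m/s ÷ 9.6519 s = 8.93192014008… m/s².
86.21 has 4 significant figures; 9.6519 has 5.
Division/multiplication keeps the fewest: 4 significant figures.
Rounded: 8.932 m/s².

8.932 m/s²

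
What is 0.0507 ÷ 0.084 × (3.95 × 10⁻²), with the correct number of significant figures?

0.0507 ÷ 0.084 × (3.95 × 10⁻²) = 0.0238410714286…
Multiplication/division keeps the fewest significant figures: 0.0507 → 3 s.f., 0.084 → 2 s.f., 3.95 × 10⁻² → 3 s.f.; limit is 2.
Rounded to 2 significant figures: 0.024.

0.024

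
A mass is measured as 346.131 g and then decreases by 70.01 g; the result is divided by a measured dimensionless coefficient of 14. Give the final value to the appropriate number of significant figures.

346.131 g − 70.01 g = 276.121 g; the difference is limited to 2 decimal places (5 s.f.).
Carrying full precision, 276.121 ÷ 14 = 19.7229285714… g; 14 has 2 s.f., so the result keeps min(5, 2) = 2 s.f.
Rounded to 2 significant figures: 2.0 × 10¹ g.

2.0 × 10¹ g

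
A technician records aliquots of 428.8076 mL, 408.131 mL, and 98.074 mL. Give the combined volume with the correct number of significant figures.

428.8076 mL + 408.131 mL + 98.074 mL = 935.0126 mL.
Addition/subtraction keeps the fewest decimal places: 428.8076 → 4 decimal places, 408.131 → 3 decimal places, 98.074 → 3 decimal places; limit is 3.
Rounded to 3 decimal places: 935.013 mL.

935.013 mL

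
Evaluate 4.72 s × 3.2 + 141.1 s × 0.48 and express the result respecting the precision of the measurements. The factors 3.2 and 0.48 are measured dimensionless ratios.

83 s

4.72 × 3.2 = 15.104 → 15 s (2 s.f., last digit at the 10^0 place).
141.1 × 0.48 = 67.728 → 68 s (2 s.f., last digit at the 10^0 place).
Sum: 82.832 s; keep the coarser place, 10^0.
Result: 83 s.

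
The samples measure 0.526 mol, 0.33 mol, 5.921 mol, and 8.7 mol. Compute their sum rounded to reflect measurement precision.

0.526 mol + 0.33 mol + 5.921 mol + 8.7 mol = 15.477 mol.
Addition/subtraction keeps the fewest decimal places: 0.526 → 3 decimal places, 0.33 → 2 decimal places, 5.921 → 3 decimal places, 8.7 → 1 decimal place; limit is 1.
Rounded to 1 decimal place: 15.5 mol.

15.5 mol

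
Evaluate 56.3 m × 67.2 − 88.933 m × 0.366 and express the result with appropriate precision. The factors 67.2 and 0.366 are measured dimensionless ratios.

56.3 × 67.2 = 3783.36 → 3.78 × 10^3 m (3 s.f., last digit at the 10^1 place).
88.933 × 0.366 = 32.549478 → 32.5 m (3 s.f., last digit at the 10^-1 place).
Difference: 3750.810522 m; keep the coarser place, 10^1.
Result: 3.75 × 10^3 m.

3.75 × 10^3 m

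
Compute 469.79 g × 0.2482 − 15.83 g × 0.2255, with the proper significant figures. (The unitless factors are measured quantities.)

469.79 × 0.2482 = 116.601878 → 116.6 g (4 s.f., last digit at the 10^-1 place).
15.83 × 0.2255 = 3.569665 → 3.570 g (4 s.f., last digit at the 10^-3 place).
Difference: 113.032213 g; keep the coarser place, 10^-1.
Result: 113.0 g.

113.0 g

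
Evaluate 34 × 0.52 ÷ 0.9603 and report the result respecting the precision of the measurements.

34 × 0.52 ÷ 0.9603 = 18.4109132563…
Multiplication/division keeps the fewest significant figures: 34 → 2 s.f., 0.52 → 2 s.f., 0.9603 → 4 s.f.; limit is 2.
Rounded to 2 significant figures: 18.

18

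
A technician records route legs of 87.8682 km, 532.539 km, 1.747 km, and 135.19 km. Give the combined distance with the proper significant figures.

87.8682 km + 532.539 km + 1.747 km + 135.19 km = 757.3442 km.
Addition/subtraction keeps the fewest decimal places: 87.8682 → 4 decimal places, 532.539 → 3 decimal places, 1.747 → 3 decimal places, 135.19 → 2 decimal places; limit is 2.
Rounded to 2 decimal places: 757.34 km.

757.34 km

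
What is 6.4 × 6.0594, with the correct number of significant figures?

6.4 × 6.0594 = 38.78016
Multiplication/division keeps the fewest significant figures: 6.4 → 2 s.f., 6.0594 → 5 s.f.; limit is 2.
Rounded to 2 significant figures: 39.

39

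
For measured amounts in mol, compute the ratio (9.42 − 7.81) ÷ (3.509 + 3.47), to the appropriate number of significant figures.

9.42 − 7.81 = 1.61, limited to 2 d.p. → 3 s.f.; 3.509 + 3.47 = 6.979, limited to 2 d.p. → 3 s.f.
Carrying full precision, 1.61 ÷ 6.979 = 0.230692076229…; keep min(3, 3) = 3 s.f.
Rounded to 3 significant figures: 0.231.

0.231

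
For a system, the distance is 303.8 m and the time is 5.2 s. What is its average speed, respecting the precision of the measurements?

58 m/s

average speed = 303.8 m ÷ 5.2 s = 58.4230769231… m/s.
303.8 has 4 significant figures; 5.2 has 2.
Division/multiplication keeps the fewest: 2 significant figures.
Rounded: 58 m/s.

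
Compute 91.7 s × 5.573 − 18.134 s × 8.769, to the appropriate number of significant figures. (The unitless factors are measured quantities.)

91.7 × 5.573 = 511.0441 → 511 s (3 s.f., last digit at the 10^0 place).
18.134 × 8.769 = 159.017046 → 159.0 s (4 s.f., last digit at the 10^-1 place).
Difference: 352.027054 s; keep the coarser place, 10^0.
Result: 352 s.

352 s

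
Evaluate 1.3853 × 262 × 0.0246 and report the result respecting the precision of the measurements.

1.3853 × 262 × 0.0246 = 8.92853556
Multiplication/division keeps the fewest significant figures: 1.3853 → 5 s.f., 262 → 3 s.f., 0.0246 → 3 s.f.; limit is 3.
Rounded to 3 significant figures: 8.93.

8.93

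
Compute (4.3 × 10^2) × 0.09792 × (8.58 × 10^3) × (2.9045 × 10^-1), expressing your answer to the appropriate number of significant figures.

(4.3 × 10^2) × 0.09792 × (8.58 × 10^3) × (2.9045 × 10^-1) = 104929.723642…
Multiplication/division keeps the fewest significant figures: 4.3 × 10^2 → 2 s.f., 0.09792 → 4 s.f., 8.58 × 10^3 → 3 s.f., 2.9045 × 10^-1 → 5 s.f.; limit is 2.
Rounded to 2 significant figures: 1.0 × 10^5.

1.0 × 10^5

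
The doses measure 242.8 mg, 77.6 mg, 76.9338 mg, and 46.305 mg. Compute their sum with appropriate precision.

242.8 mg + 77.6 mg + 76.9338 mg + 46.305 mg = 443.6388 mg.
Addition/subtraction keeps the fewest decimal places: 242.8 → 1 decimal place, 77.6 → 1 decimal place, 76.9338 → 4 decimal places, 46.305 → 3 decimal places; limit is 1.
Rounded to 1 decimal place: 443.6 mg.

443.6 mg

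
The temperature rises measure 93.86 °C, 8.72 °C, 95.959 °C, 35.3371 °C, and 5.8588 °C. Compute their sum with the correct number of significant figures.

239.73 °C

93.86 °C + 8.72 °C + 95.959 °C + 35.3371 °C + 5.8588 °C = 239.7349 °C.
Addition/subtraction keeps the fewest decimal places: 93.86 → 2 decimal places, 8.72 → 2 decimal places, 95.959 → 3 decimal places, 35.3371 → 4 decimal places, 5.8588 → 4 decimal places; limit is 2.
Rounded to 2 decimal places: 239.73 °C.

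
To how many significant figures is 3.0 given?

3.0: trailing zeros after a decimal point are significant.

2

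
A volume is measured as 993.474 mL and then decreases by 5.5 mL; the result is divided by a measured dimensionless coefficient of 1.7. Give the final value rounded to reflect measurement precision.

993.474 mL − 5.5 mL = 987.974 mL; the difference is limited to 1 decimal place (4 s.f.).
Carrying full precision, 987.974 ÷ 1.7 = 581.161176471… mL; 1.7 has 2 s.f., so the result keeps min(4, 2) = 2 s.f.
Rounded to 2 significant figures: 5.8 × 10^2 mL.

5.8 × 10^2 mL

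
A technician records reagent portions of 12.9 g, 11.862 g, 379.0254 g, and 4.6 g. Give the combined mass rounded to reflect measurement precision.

408.4 g

12.9 g + 11.862 g + 379.0254 g + 4.6 g = 408.3874 g.
Addition/subtraction keeps the fewest decimal places: 12.9 → 1 decimal place, 11.862 → 3 decimal places, 379.0254 → 4 decimal places, 4.6 → 1 decimal place; limit is 1.
Rounded to 1 decimal place: 408.4 g.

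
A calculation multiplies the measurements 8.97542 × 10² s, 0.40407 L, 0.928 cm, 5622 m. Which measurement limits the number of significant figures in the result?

0.928 cm

8.97542 × 10² s → 6 s.f.; 0.40407 L → 5 s.f.; 0.928 cm → 3 s.f.; 5622 m → 4 s.f.
The fewest is 3 significant figures, from 0.928 cm.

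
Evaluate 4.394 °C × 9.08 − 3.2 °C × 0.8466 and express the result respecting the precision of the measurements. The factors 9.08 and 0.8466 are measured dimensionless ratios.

4.394 × 9.08 = 39.89752 → 39.9 °C (3 s.f., last digit at the 10^-1 place).
3.2 × 0.8466 = 2.70912 → 2.7 °C (2 s.f., last digit at the 10^-1 place).
Difference: 37.1884 °C; keep the coarser place, 10^-1.
Result: 37.2 °C.

37.2 °C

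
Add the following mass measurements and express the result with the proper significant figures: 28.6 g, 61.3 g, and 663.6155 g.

753.5 g

28.6 g + 61.3 g + 663.6155 g = 753.5155 g.
Addition/subtraction keeps the fewest decimal places: 28.6 → 1 decimal place, 61.3 → 1 decimal place, 663.6155 → 4 decimal places; limit is 1.
Rounded to 1 decimal place: 753.5 g.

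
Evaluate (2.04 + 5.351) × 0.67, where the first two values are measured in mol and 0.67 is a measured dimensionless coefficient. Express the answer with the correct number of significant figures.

5.0 mol

2.04 mol + 5.351 mol = 7.391 mol; the sum is limited to 2 decimal places (3 s.f.).
Carrying full precision, 7.391 × 0.67 = 4.95197 mol; 0.67 has 2 s.f., so the result keeps min(3, 2) = 2 s.f.
Rounded to 2 significant figures: 5.0 mol.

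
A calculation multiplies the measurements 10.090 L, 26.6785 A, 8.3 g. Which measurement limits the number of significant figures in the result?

10.090 L → 5 s.f.; 26.6785 A → 6 s.f.; 8.3 g → 2 s.f.
The fewest is 2 significant figures, from 8.3 g.

8.3 g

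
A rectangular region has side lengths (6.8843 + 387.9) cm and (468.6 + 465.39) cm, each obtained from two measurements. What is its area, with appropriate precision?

3.687 × 10^5 cm²

6.8843 + 387.9 = 394.7843, limited to 1 d.p. → 4 s.f.; 468.6 + 465.39 = 933.99, limited to 1 d.p. → 4 s.f.
Carrying full precision, 394.7843 × 933.99 = 368724.588357; keep min(4, 4) = 4 s.f.
Rounded to 4 significant figures: 3.687 × 10^5 cm².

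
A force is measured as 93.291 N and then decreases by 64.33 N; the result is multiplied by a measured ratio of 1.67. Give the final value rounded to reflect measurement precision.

93.291 N − 64.33 N = 28.961 N; the difference is limited to 2 decimal places (4 s.f.).
Carrying full precision, 28.961 × 1.67 = 48.36487 N; 1.67 has 3 s.f., so the result keeps min(4, 3) = 3 s.f.
Rounded to 3 significant figures: 48.4 N.

48.4 N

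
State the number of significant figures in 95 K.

95: every digit is nonzero and significant.

2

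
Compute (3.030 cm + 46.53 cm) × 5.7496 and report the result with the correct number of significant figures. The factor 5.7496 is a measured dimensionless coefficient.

3.030 cm + 46.53 cm = 49.560 cm; the sum is limited to 2 decimal places (4 s.f.).
Carrying full precision, 49.560 × 5.7496 = 284.950176 cm; 5.7496 has 5 s.f., so the result keeps min(4, 5) = 4 s.f.
Rounded to 4 significant figures: 285.0 cm.

285.0 cm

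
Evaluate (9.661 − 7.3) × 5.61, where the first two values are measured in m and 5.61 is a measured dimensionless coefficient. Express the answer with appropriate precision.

9.661 m − 7.3 m = 2.361 m; the difference is limited to 1 decimal place (2 s.f.).
Carrying full precision, 2.361 × 5.61 = 13.24521 m; 5.61 has 3 s.f., so the result keeps min(2, 3) = 2 s.f.
Rounded to 2 significant figures: 13 m.

13 m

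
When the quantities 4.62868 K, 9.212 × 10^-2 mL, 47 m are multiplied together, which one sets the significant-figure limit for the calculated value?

47 m

4.62868 K → 6 s.f.; 9.212 × 10^-2 mL → 4 s.f.; 47 m → 2 s.f.
The fewest is 2 significant figures, from 47 m.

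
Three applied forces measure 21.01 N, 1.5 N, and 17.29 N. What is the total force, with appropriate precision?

39.8 N

21.01 N + 1.5 N + 17.29 N = 39.80 N.
Addition/subtraction keeps the fewest decimal places: 21.01 → 2 decimal places, 1.5 → 1 decimal place, 17.29 → 2 decimal places; limit is 1.
Rounded to 1 decimal place: 39.8 N.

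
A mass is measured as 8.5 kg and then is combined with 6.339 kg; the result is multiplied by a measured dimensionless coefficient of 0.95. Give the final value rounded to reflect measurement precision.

8.5 kg + 6.339 kg = 14.839 kg; the sum is limited to 1 decimal place (3 s.f.).
Carrying full precision, 14.839 × 0.95 = 14.09705 kg; 0.95 has 2 s.f., so the result keeps min(3, 2) = 2 s.f.
Rounded to 2 significant figures: 14 kg.

14 kg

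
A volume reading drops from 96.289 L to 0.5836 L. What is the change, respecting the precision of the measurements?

95.705 L

96.289 L − 0.5836 L = 95.7054 L.
Addition/subtraction keeps the fewest decimal places: 96.289 → 3 decimal places, 0.5836 → 4 decimal places; limit is 3.
Rounded to 3 decimal places: 95.705 L.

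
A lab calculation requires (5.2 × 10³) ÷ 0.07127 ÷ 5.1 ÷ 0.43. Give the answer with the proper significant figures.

(5.2 × 10³) ÷ 0.07127 ÷ 5.1 ÷ 0.43 = 33270.394704…
Multiplication/division keeps the fewest significant figures: 5.2 × 10³ → 2 s.f., 0.07127 → 4 s.f., 5.1 → 2 s.f., 0.43 → 2 s.f.; limit is 2.
Rounded to 2 significant figures: 3.3 × 10⁴.

3.3 × 10⁴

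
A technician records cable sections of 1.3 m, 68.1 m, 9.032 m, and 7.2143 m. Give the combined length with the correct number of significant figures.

85.6 m

1.3 m + 68.1 m + 9.032 m + 7.2143 m = 85.6463 m.
Addition/subtraction keeps the fewest decimal places: 1.3 → 1 decimal place, 68.1 → 1 decimal place, 9.032 → 3 decimal places, 7.2143 → 4 decimal places; limit is 1.
Rounded to 1 decimal place: 85.6 m.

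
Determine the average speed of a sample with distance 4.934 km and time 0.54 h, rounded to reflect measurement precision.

9.1 km/h

average speed = 4.934 km ÷ 0.54 h = 9.13703703704… km/h.
4.934 has 4 significant figures; 0.54 has 2.
Division/multiplication keeps the fewest: 2 significant figures.
Rounded: 9.1 km/h.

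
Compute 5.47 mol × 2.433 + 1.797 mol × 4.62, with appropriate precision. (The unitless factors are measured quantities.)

21.6 mol

5.47 × 2.433 = 13.30851 → 13.3 mol (3 s.f., last digit at the 10^-1 place).
1.797 × 4.62 = 8.30214 → 8.30 mol (3 s.f., last digit at the 10^-2 place).
Sum: 21.61065 mol; keep the coarser place, 10^-1.
Result: 21.6 mol.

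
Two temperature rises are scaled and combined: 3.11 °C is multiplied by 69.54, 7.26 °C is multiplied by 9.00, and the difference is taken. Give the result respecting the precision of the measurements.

3.11 × 69.54 = 216.2694 → 216 °C (3 s.f., last digit at the 10^0 place).
7.26 × 9.00 = 65.34 → 65.3 °C (3 s.f., last digit at the 10^-1 place).
Difference: 150.9294 °C; keep the coarser place, 10^0.
Result: 151 °C.

151 °C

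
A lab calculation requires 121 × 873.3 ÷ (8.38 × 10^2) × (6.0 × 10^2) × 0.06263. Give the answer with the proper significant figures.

121 × 873.3 ÷ (8.38 × 10^2) × (6.0 × 10^2) × 0.06263 = 4738.47369379…
Multiplication/division keeps the fewest significant figures: 121 → 3 s.f., 873.3 → 4 s.f., 8.38 × 10^2 → 3 s.f., 6.0 × 10^2 → 2 s.f., 0.06263 → 4 s.f.; limit is 2.
Rounded to 2 significant figures: 4.7 × 10^3.

4.7 × 10^3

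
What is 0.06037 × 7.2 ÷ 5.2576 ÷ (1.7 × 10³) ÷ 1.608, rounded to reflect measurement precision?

3.0 × 10⁻⁵

0.06037 × 7.2 ÷ 5.2576 ÷ (1.7 × 10³) ÷ 1.608 = 0.0000302434383879…
Multiplication/division keeps the fewest significant figures: 0.06037 → 4 s.f., 7.2 → 2 s.f., 5.2576 → 5 s.f., 1.7 × 10³ → 2 s.f., 1.608 → 4 s.f.; limit is 2.
Rounded to 2 significant figures: 3.0 × 10⁻⁵.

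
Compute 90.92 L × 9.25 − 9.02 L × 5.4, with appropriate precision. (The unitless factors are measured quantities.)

792 L

90.92 × 9.25 = 841.01 → 841 L (3 s.f., last digit at the 10^0 place).
9.02 × 5.4 = 48.708 → 49 L (2 s.f., last digit at the 10^0 place).
Difference: 792.302 L; keep the coarser place, 10^0.
Result: 792 L.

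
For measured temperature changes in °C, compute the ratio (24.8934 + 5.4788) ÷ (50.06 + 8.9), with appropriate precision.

5.15 × 10⁻¹

24.8934 + 5.4788 = 30.3722, limited to 4 d.p. → 6 s.f.; 50.06 + 8.9 = 58.96, limited to 1 d.p. → 3 s.f.
Carrying full precision, 30.3722 ÷ 58.96 = 0.51513229308…; keep min(6, 3) = 3 s.f.
Rounded to 3 significant figures: 5.15 × 10⁻¹.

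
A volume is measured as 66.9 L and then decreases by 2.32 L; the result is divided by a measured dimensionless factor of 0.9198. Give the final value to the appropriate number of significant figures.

70.2 L

66.9 L − 2.32 L = 64.58 L; the difference is limited to 1 decimal place (3 s.f.).
Carrying full precision, 64.58 ÷ 0.9198 = 70.2109154164… L; 0.9198 has 4 s.f., so the result keeps min(3, 4) = 3 s.f.
Rounded to 3 significant figures: 70.2 L.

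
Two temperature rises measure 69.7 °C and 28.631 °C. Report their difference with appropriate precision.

69.7 °C − 28.631 °C = 41.069 °C.
Addition/subtraction keeps the fewest decimal places: 69.7 → 1 decimal place, 28.631 → 3 decimal places; limit is 1.
Rounded to 1 decimal place: 41.1 °C.

41.1 °C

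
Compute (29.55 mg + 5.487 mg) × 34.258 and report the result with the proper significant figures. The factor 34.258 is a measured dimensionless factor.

1200. mg

29.55 mg + 5.487 mg = 35.037 mg; the sum is limited to 2 decimal places (4 s.f.).
Carrying full precision, 35.037 × 34.258 = 1200.297546 mg; 34.258 has 5 s.f., so the result keeps min(4, 5) = 4 s.f.
Rounded to 4 significant figures: 1200. mg.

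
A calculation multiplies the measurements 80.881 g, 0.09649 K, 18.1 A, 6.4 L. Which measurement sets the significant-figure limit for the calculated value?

6.4 L

80.881 g → 5 s.f.; 0.09649 K → 4 s.f.; 18.1 A → 3 s.f.; 6.4 L → 2 s.f.
The fewest is 2 significant figures, from 6.4 L.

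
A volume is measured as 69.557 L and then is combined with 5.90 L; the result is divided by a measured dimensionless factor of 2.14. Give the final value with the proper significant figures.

35.3 L

69.557 L + 5.90 L = 75.457 L; the sum is limited to 2 decimal places (4 s.f.).
Carrying full precision, 75.457 ÷ 2.14 = 35.2602803738… L; 2.14 has 3 s.f., so the result keeps min(4, 3) = 3 s.f.
Rounded to 3 significant figures: 35.3 L.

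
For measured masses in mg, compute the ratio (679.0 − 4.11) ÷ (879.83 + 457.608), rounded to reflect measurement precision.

679.0 − 4.11 = 674.89, limited to 1 d.p. → 4 s.f.; 879.83 + 457.608 = 1337.438, limited to 2 d.p. → 6 s.f.
Carrying full precision, 674.89 ÷ 1337.438 = 0.50461404566…; keep min(4, 6) = 4 s.f.
Rounded to 4 significant figures: 0.5046.

0.5046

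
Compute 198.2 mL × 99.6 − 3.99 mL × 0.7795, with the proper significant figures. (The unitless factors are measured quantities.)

1.97 × 10^4 mL

198.2 × 99.6 = 19740.72 → 1.97 × 10^4 mL (3 s.f., last digit at the 10^2 place).
3.99 × 0.7795 = 3.110205 → 3.11 mL (3 s.f., last digit at the 10^-2 place).
Difference: 19737.609795 mL; keep the coarser place, 10^2.
Result: 1.97 × 10^4 mL.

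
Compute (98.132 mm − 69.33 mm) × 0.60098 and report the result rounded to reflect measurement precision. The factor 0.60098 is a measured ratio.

17.31 mm

98.132 mm − 69.33 mm = 28.802 mm; the difference is limited to 2 decimal places (4 s.f.).
Carrying full precision, 28.802 × 0.60098 = 17.30942596 mm; 0.60098 has 5 s.f., so the result keeps min(4, 5) = 4 s.f.
Rounded to 4 significant figures: 17.31 mm.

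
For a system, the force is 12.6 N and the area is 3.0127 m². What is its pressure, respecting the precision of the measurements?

pressure = 12.6 N ÷ 3.0127 m² = 4.18229495137… Pa.
12.6 has 3 significant figures; 3.0127 has 5.
Division/multiplication keeps the fewest: 3 significant figures.
Rounded: 4.18 Pa.

4.18 Pa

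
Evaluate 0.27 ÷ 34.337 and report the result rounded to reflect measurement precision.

0.27 ÷ 34.337 = 0.00786323790663…
Multiplication/division keeps the fewest significant figures: 0.27 → 2 s.f., 34.337 → 5 s.f.; limit is 2.
Rounded to 2 significant figures: 7.9 × 10^-3.

7.9 × 10^-3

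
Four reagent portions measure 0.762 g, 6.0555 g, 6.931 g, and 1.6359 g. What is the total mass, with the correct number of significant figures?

0.762 g + 6.0555 g + 6.931 g + 1.6359 g = 15.3844 g.
Addition/subtraction keeps the fewest decimal places: 0.762 → 3 decimal places, 6.0555 → 4 decimal places, 6.931 → 3 decimal places, 1.6359 → 4 decimal places; limit is 3.
Rounded to 3 decimal places: 15.384 g.

15.384 g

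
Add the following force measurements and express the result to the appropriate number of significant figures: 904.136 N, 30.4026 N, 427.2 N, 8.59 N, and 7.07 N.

904.136 N + 30.4026 N + 427.2 N + 8.59 N + 7.07 N = 1377.3986 N.
Addition/subtraction keeps the fewest decimal places: 904.136 → 3 decimal places, 30.4026 → 4 decimal places, 427.2 → 1 decimal place, 8.59 → 2 decimal places, 7.07 → 2 decimal places; limit is 1.
Rounded to 1 decimal place: 1377.4 N.

1377.4 N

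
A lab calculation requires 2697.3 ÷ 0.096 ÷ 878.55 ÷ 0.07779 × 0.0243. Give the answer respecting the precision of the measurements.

1.0 × 10^1

2697.3 ÷ 0.096 ÷ 878.55 ÷ 0.07779 × 0.0243 = 9.99019667943…
Multiplication/division keeps the fewest significant figures: 2697.3 → 5 s.f., 0.096 → 2 s.f., 878.55 → 5 s.f., 0.07779 → 4 s.f., 0.0243 → 3 s.f.; limit is 2.
Rounded to 2 significant figures: 1.0 × 10^1.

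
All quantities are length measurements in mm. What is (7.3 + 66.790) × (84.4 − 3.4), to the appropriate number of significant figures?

7.3 + 66.790 = 74.090, limited to 1 d.p. → 3 s.f.; 84.4 − 3.4 = 81.0, limited to 1 d.p. → 3 s.f.
Carrying full precision, 74.090 × 81.0 = 6001.29; keep min(3, 3) = 3 s.f.
Rounded to 3 significant figures: 6.00 × 10^3 mm².

6.00 × 10^3 mm²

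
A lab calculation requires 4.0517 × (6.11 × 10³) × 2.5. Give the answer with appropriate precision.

4.0517 × (6.11 × 10³) × 2.5 = 61889.7175
Multiplication/division keeps the fewest significant figures: 4.0517 → 5 s.f., 6.11 × 10³ → 3 s.f., 2.5 → 2 s.f.; limit is 2.
Rounded to 2 significant figures: 6.2 × 10⁴.

6.2 × 10⁴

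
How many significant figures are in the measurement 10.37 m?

4

10.37: zeros between nonzero digits are significant.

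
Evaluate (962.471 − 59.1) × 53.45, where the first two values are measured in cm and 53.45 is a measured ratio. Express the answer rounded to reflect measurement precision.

962.471 cm − 59.1 cm = 903.371 cm; the difference is limited to 1 decimal place (4 s.f.).
Carrying full precision, 903.371 × 53.45 = 48285.17995 cm; 53.45 has 4 s.f., so the result keeps min(4, 4) = 4 s.f.
Rounded to 4 significant figures: 4.829 × 10^4 cm.

4.829 × 10^4 cm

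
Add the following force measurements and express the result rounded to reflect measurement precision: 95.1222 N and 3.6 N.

95.1222 N + 3.6 N = 98.7222 N.
Addition/subtraction keeps the fewest decimal places: 95.1222 → 4 decimal places, 3.6 → 1 decimal place; limit is 1.
Rounded to 1 decimal place: 98.7 N.

98.7 N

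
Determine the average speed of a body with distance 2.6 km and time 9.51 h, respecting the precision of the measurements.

average speed = 2.6 km ÷ 9.51 h = 0.273396424816… km/h.
2.6 has 2 significant figures; 9.51 has 3.
Division/multiplication keeps the fewest: 2 significant figures.
Rounded: 0.27 km/h.

0.27 km/h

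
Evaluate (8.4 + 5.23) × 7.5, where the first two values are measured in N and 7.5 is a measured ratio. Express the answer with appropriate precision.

8.4 N + 5.23 N = 13.63 N; the sum is limited to 1 decimal place (3 s.f.).
Carrying full precision, 13.63 × 7.5 = 102.225 N; 7.5 has 2 s.f., so the result keeps min(3, 2) = 2 s.f.
Rounded to 2 significant figures: 1.0 × 10² N.

1.0 × 10² N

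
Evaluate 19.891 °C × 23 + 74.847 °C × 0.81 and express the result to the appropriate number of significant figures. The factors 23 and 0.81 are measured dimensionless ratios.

19.891 × 23 = 457.493 → 4.6 × 10^2 °C (2 s.f., last digit at the 10^1 place).
74.847 × 0.81 = 60.62607 → 61 °C (2 s.f., last digit at the 10^0 place).
Sum: 518.11907 °C; keep the coarser place, 10^1.
Result: 5.2 × 10^2 °C.

5.2 × 10^2 °C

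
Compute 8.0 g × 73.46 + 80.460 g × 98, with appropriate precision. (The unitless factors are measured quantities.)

8.5 × 10^3 g

8.0 × 73.46 = 587.68 → 5.9 × 10^2 g (2 s.f., last digit at the 10^1 place).
80.460 × 98 = 7885.08 → 7.9 × 10^3 g (2 s.f., last digit at the 10^2 place).
Sum: 8472.76 g; keep the coarser place, 10^2.
Result: 8.5 × 10^3 g.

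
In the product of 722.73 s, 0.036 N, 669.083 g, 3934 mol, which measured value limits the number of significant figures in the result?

722.73 s → 5 s.f.; 0.036 N → 2 s.f.; 669.083 g → 6 s.f.; 3934 mol → 4 s.f.
The fewest is 2 significant figures, from 0.036 N.

0.036 N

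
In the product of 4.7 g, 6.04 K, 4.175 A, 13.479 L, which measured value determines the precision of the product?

4.7 g → 2 s.f.; 6.04 K → 3 s.f.; 4.175 A → 4 s.f.; 13.479 L → 5 s.f.
The fewest is 2 significant figures, from 4.7 g.

4.7 g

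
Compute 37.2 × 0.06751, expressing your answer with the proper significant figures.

2.51

37.2 × 0.06751 = 2.511372
Multiplication/division keeps the fewest significant figures: 37.2 → 3 s.f., 0.06751 → 4 s.f.; limit is 3.
Rounded to 3 significant figures: 2.51.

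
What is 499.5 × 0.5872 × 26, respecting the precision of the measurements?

7.6 × 10^3

499.5 × 0.5872 × 26 = 7625.9664
Multiplication/division keeps the fewest significant figures: 499.5 → 4 s.f., 0.5872 → 4 s.f., 26 → 2 s.f.; limit is 2.
Rounded to 2 significant figures: 7.6 × 10^3.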